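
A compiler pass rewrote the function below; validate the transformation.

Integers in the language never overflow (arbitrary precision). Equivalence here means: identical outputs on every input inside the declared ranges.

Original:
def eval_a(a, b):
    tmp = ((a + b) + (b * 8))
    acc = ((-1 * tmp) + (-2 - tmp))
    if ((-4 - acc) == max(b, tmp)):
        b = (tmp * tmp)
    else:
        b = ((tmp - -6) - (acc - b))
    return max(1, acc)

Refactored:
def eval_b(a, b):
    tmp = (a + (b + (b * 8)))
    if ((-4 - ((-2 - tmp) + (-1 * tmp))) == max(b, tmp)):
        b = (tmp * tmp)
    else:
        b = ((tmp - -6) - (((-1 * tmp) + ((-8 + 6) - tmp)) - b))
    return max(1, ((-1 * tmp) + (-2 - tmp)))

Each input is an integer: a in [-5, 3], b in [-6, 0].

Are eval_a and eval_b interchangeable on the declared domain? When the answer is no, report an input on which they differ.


Reading the diff, among the changes: arithmetic usage differs, constant usage differs, statement counts differ, local variable names differ.
Spot check at a=-1, b=-4 — eval_a: tmp = -37; acc = 72; ((-4 - acc) == max(b, tmp)) -> false; b = -107; return 72. eval_b: tmp = -37; ((-4 - ((-2 - tmp) + (-1 * tmp))) == max(b, tmp)) -> false; b = -107; return 72. Both give 72.
Sweeping the whole domain (63 inputs) finds no disagreement.
verdict: equivalent


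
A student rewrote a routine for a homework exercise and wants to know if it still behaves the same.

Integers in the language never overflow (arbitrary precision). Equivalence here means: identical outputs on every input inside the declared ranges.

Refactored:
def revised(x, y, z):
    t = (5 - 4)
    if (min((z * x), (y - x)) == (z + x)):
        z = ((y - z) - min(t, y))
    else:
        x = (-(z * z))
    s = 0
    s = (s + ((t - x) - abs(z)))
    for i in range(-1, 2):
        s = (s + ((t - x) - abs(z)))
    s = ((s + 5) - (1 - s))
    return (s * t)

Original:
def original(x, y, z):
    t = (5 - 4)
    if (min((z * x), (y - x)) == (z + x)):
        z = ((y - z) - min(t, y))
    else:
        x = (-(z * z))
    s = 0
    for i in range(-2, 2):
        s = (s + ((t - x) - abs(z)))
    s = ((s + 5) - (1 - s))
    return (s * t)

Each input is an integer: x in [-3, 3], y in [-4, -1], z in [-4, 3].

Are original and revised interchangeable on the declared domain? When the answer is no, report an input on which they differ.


Behavior is preserved: although arithmetic usage differs; and statement counts differ; and min/max/abs usage differs; and loop structure differs, the outputs never diverge.
One worked example (x=0, y=-1, z=0) — original: t = 1; (min((z * x), (y - x)) == (z + x)) -> false; x = 0; s = 0; [i=-2]; s = 1; [i=-1]; s = 2; [i=0]; s = 3; [i=1]; s = 4; s = 12; return 12; revised: t = 1; (min((z * x), (y - x)) == (z + x)) -> false; x = 0; s = 0; s = 1; [i=-1]; s = 2; [i=0]; s = 3; [i=1]; s = 4; s = 12; return 12; agreement on 12.
Sweeping the whole domain (224 inputs) finds no disagreement.
verdict: equivalent


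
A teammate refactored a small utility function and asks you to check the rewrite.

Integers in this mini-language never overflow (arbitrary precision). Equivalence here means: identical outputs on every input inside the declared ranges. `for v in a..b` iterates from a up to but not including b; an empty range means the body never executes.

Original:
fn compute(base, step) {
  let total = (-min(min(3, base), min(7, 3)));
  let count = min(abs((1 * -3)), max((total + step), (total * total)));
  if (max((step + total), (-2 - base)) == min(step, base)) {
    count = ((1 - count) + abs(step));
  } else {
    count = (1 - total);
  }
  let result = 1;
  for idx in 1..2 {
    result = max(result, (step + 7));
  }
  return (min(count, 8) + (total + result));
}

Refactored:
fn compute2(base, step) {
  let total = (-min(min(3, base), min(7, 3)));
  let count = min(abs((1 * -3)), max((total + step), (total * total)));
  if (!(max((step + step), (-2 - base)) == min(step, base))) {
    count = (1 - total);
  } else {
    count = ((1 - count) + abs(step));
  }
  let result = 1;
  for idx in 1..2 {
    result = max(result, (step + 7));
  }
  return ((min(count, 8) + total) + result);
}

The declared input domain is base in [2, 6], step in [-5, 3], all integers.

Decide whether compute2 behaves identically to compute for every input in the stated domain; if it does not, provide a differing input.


These are not equivalent — on base=2, step=0 the outputs split (8 vs 3).
compute: total = -2; count = 3; (max((step + total), (-2 - base)) == min(step, base)) -> false; count = 3; result = 1; [idx=1]; result = 7; return 8
compute2: total = -2; count = 3; (!(max((step + step), (-2 - base)) == min(step, base))) -> false; count = -2; result = 1; [idx=1]; result = 7; return 3
verdict: not equivalent; witness: base=2, step=0


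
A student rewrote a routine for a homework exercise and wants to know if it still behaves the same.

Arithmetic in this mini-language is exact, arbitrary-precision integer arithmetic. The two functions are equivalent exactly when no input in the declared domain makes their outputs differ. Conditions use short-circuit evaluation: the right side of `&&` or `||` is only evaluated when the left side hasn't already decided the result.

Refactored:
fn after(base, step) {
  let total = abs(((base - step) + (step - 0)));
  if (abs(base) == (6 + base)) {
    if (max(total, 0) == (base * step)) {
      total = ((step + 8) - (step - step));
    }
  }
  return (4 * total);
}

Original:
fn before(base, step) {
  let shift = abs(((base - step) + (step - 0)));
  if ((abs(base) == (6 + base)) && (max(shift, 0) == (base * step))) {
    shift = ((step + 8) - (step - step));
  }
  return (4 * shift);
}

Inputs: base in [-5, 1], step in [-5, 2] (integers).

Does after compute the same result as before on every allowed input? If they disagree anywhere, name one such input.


Behavior is preserved: although statement counts differ; boolean connective usage differs; branching structure differs; local variable names differ, the outputs never diverge.
Spot check at base=-5, step=2 — before: shift = 5; ((abs(base) == (6 + base)) && (max(shift, 0) == (base * step))) -> false; return 20. after: total = 5; (abs(base) == (6 + base)) -> false; return 20. Both give 20.
Sweeping the whole domain (56 inputs) finds no disagreement.
verdict: equivalent


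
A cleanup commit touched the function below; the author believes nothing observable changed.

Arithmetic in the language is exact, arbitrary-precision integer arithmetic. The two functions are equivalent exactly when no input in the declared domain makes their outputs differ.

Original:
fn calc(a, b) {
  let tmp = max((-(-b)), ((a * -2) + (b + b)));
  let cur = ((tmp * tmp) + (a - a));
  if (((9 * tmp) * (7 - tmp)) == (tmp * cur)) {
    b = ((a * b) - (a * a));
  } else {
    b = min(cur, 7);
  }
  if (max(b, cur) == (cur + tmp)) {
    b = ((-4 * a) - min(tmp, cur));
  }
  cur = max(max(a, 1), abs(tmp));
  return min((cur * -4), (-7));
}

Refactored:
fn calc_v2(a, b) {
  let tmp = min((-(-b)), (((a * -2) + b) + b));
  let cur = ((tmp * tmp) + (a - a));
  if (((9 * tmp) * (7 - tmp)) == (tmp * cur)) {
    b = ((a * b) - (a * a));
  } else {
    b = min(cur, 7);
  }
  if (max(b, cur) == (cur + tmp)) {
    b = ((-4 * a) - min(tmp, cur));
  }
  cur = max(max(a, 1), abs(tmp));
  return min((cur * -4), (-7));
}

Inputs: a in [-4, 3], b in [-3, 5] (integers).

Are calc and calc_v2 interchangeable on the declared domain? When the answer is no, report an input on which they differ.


There is a counterexample at a=-4, b=-3: -8 on one side, -12 on the other.
calc: tmp=2, then cur=4, then (((9 * tmp) * (7 - tmp)) == (tmp * cur)) is false, then b=4, then (max(b, cur) == (cur + tmp)) is false, then cur=2, then returns -8
calc_v2: tmp=-3, then cur=9, then (((9 * tmp) * (7 - tmp)) == (tmp * cur)) is false, then b=7, then (max(b, cur) == (cur + tmp)) is false, then cur=3, then returns -12
verdict: not equivalent; witness: a=-4, b=-3


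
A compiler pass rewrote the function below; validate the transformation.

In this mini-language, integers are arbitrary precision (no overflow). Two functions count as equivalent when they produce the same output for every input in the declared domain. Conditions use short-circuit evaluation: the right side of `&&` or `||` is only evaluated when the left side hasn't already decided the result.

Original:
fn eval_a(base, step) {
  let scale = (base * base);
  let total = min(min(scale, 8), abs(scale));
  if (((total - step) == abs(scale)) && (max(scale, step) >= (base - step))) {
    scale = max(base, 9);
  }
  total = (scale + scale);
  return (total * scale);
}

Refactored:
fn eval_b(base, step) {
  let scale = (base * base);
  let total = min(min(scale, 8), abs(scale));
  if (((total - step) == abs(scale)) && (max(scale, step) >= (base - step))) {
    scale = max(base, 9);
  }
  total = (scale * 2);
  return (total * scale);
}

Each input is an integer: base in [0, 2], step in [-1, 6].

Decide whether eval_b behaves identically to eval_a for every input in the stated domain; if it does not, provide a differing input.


Equivalent — the differences include constant usage differs; arithmetic usage differs, yet no declared input distinguishes the two.
Tracing base=0, step=0: eval_a: scale=0, then total=0, then (((total - step) == abs(scale)) && (max(scale, step) >= (base - step))) is true, then scale=9, then total=18, then returns 162 | eval_b: scale=0, then total=0, then (((total - step) == abs(scale)) && (max(scale, step) >= (base - step))) is true, then scale=9, then total=18, then returns 162 — matching result 162.
Every one of the 24 inputs gives matching results.
verdict: equivalent


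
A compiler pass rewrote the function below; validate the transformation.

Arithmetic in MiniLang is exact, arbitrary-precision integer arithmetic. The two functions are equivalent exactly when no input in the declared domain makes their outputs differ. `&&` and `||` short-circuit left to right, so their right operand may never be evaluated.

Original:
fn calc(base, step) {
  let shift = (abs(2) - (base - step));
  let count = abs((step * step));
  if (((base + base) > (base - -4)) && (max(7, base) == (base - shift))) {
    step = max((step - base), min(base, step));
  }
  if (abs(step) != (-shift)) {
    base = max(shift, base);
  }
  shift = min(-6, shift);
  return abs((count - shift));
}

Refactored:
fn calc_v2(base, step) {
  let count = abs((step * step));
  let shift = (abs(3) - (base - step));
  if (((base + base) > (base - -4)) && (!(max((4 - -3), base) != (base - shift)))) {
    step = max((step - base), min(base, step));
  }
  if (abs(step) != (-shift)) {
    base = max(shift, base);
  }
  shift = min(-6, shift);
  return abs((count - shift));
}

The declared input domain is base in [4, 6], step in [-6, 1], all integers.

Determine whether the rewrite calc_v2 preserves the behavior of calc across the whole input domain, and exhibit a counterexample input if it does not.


The rewrite breaks on base=4, step=-6, where the results are 44 and 43.
calc: shift := -8 | count := 36 | (((base + base) > (base - -4)) && (max(7, base) == (base - shift))): false | (abs(step) != (-shift)): true | base := 4 | shift := -8 | result 44
calc_v2: count := 36 | shift := -7 | (((base + base) > (base - -4)) && (!(max((4 - -3), base) != (base - shift)))): false | (abs(step) != (-shift)): true | base := 4 | shift := -7 | result 43
verdict: not equivalent; witness: base=4, step=-6


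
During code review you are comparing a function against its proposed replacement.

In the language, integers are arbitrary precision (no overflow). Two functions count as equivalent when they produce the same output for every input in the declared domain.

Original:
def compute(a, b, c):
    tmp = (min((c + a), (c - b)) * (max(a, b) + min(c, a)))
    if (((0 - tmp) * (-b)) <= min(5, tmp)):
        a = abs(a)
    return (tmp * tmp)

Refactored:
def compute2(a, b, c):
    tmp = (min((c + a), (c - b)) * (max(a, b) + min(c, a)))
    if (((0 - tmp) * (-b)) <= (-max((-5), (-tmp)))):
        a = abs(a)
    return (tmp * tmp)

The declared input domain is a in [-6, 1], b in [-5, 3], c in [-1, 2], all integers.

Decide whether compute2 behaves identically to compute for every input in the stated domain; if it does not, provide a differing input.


Behavior is preserved: although min/max/abs usage differs, the outputs never diverge.
Spot check at a=-2, b=-1, c=0 — compute: tmp = 6; (((0 - tmp) * (-b)) <= min(5, tmp)) -> true; a = 2; return 36. compute2: tmp = 6; (((0 - tmp) * (-b)) <= (-max((-5), (-tmp)))) -> true; a = 2; return 36. Both give 36.
An exhaustive pass over the 288 declared inputs shows identical outputs.
verdict: equivalent


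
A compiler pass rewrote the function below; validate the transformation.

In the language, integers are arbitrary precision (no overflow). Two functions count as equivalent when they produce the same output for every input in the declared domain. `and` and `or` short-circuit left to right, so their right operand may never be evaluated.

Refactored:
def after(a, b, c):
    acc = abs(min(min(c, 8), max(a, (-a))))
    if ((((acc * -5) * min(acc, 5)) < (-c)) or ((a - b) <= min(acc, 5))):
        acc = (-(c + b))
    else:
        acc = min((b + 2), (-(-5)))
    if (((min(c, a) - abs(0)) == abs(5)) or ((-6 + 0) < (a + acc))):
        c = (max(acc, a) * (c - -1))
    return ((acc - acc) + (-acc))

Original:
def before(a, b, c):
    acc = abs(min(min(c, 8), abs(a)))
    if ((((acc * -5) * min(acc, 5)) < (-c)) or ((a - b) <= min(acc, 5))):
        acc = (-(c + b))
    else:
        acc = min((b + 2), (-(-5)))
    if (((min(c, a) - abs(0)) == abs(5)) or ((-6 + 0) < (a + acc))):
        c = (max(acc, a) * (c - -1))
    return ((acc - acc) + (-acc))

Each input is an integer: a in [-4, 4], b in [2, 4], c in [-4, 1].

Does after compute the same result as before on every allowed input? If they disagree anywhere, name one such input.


The two versions differ — the changes include min/max/abs usage differs.
One worked example (a=-1, b=4, c=-1) — before: acc becomes 1; next ((((acc * -5) * min(acc, 5)) < (-c)) or ((a - b) <= min(acc, 5))) evaluates to true; next acc becomes -3; next (((min(c, a) - abs(0)) == abs(5)) or ((-6 + 0) < (a + acc))) evaluates to true; next c becomes 0; next final value 3; after: acc becomes 1; next ((((acc * -5) * min(acc, 5)) < (-c)) or ((a - b) <= min(acc, 5))) evaluates to true; next acc becomes -3; next (((min(c, a) - abs(0)) == abs(5)) or ((-6 + 0) < (a + acc))) evaluates to true; next c becomes 0; next final value 3; agreement on 3.
Checked all 162 inputs in the declared domain: the outputs agree on every one.
verdict: equivalent


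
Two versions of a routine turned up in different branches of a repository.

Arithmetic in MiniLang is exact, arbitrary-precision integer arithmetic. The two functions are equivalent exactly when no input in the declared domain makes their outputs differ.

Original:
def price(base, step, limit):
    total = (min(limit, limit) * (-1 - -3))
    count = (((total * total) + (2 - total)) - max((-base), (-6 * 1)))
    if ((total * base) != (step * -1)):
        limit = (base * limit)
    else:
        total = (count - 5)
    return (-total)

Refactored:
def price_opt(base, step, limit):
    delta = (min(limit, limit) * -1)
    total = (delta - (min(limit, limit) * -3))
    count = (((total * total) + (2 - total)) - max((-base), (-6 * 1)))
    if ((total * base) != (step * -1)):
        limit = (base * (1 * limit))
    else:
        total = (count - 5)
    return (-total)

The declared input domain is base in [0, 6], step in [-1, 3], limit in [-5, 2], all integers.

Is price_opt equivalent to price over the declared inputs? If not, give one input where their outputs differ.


The two are interchangeable: constant usage differs; and min/max/abs usage differs; and statement counts differ; and local variable names differ; and arithmetic usage differs, and every declared input agrees.
Spot check at base=2, step=1, limit=2 — price: total = 4; count = 16; ((total * base) != (step * -1)) -> true; limit = 4; return -4. price_opt: delta = -2; total = 4; count = 16; ((total * base) != (step * -1)) -> true; limit = 4; return -4. Both give -4.
An exhaustive pass over the 280 declared inputs shows identical outputs.
verdict: equivalent


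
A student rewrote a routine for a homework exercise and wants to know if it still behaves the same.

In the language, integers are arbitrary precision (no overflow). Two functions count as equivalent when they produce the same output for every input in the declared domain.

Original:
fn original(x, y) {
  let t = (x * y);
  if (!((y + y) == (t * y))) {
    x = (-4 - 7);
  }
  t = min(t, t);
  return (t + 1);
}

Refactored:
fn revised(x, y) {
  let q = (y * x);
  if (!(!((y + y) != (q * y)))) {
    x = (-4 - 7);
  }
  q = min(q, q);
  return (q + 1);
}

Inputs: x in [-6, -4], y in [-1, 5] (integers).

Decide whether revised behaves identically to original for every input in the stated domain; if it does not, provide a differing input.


Comparing the listings, the differences include: local variable names differ; and boolean connective usage differs; and comparison usage differs.
Tracing x=-5, y=1: original: t = -5; (!((y + y) == (t * y))) -> true; x = -11; t = -5; return -4 | revised: q = -5; (!(!((y + y) != (q * y)))) -> true; x = -11; q = -5; return -4 — matching result -4.
Checked all 21 inputs in the declared domain: the outputs agree on every one.
verdict: equivalent


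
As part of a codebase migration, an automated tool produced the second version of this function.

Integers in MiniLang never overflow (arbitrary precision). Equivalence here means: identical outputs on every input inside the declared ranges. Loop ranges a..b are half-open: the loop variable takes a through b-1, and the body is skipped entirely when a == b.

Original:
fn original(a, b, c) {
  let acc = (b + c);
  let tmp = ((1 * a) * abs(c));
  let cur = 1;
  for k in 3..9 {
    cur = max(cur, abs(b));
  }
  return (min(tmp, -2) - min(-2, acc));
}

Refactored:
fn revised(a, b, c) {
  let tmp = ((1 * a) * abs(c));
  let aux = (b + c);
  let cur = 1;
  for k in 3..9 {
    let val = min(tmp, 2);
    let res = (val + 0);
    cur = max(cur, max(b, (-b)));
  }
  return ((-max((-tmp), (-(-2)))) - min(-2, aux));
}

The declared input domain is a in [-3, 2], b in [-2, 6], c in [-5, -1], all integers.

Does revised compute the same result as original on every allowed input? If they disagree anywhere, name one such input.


Changes here: arithmetic usage differs, and constant usage differs, and statement counts differ, and min/max/abs usage differs, and local variable names differ; the full 270-point sweep finds no disagreement.
verdict: equivalent


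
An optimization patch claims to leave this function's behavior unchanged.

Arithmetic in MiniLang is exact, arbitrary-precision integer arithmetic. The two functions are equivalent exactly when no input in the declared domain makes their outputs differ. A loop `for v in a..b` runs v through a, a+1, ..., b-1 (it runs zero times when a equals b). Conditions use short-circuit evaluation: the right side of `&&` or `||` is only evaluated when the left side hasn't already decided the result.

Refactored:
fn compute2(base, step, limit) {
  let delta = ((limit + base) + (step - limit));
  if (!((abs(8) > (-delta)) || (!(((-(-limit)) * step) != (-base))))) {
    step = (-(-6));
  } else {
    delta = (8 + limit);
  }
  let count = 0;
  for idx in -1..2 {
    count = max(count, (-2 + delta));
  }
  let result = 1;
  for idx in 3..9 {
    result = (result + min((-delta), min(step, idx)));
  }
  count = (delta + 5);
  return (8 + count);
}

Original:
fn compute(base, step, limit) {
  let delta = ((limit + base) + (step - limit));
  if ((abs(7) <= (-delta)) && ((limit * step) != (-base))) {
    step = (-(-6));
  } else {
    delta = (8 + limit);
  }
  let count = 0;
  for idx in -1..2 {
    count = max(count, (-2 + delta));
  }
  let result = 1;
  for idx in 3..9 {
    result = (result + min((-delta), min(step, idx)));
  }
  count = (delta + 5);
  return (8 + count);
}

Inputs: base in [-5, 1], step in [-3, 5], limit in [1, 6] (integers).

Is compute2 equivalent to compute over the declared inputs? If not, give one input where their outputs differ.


Run the pair on base=-5, step=-2, limit=1.
compute: delta = -7; ((abs(7) <= (-delta)) && ((limit * step) != (-base))) -> true; step = 6; count = 0; [idx=-1]; count = 0; [idx=0]; count = 0; [idx=1]; count = 0; result = 1; [idx=3]; result = 4; [idx=4]; result = 8; [idx=5]; result = 13; [idx=6]; result = 19; [idx=7]; result = 25; [idx=8]; result = 31; count = -2; return 6
compute2: delta = -7; (!((abs(8) > (-delta)) || (!(((-(-limit)) * step) != (-base))))) -> false; delta = 9; count = 0; [idx=-1]; count = 7; [idx=0]; count = 7; [idx=1]; count = 7; result = 1; [idx=3]; result = -8; [idx=4]; result = -17; [idx=5]; result = -26; [idx=6]; result = -35; [idx=7]; result = -44; [idx=8]; result = -53; count = 14; return 22
6 and 22 differ, so these are not the same function on this domain.
verdict: not equivalent; witness: base=-5, step=-2, limit=1


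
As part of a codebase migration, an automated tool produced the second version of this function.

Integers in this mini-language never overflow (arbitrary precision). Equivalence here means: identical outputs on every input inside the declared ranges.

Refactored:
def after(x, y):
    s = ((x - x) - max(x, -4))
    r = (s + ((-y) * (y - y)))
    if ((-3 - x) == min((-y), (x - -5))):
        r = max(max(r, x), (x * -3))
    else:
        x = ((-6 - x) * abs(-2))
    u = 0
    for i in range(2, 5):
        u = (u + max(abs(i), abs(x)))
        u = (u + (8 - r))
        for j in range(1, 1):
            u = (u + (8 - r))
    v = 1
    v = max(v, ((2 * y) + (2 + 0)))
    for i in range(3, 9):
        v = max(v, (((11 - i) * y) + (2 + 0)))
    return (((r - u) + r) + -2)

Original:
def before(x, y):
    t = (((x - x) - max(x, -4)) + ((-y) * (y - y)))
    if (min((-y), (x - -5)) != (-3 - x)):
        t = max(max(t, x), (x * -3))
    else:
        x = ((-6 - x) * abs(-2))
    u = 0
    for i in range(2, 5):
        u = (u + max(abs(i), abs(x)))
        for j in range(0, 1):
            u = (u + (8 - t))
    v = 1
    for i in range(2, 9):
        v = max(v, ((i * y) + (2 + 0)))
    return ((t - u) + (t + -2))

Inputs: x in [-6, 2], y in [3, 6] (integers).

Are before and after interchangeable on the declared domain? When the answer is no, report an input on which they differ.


Input x=-6, y=3: 46 from before versus -15 from after.
verdict: not equivalent; witness: x=-6, y=3


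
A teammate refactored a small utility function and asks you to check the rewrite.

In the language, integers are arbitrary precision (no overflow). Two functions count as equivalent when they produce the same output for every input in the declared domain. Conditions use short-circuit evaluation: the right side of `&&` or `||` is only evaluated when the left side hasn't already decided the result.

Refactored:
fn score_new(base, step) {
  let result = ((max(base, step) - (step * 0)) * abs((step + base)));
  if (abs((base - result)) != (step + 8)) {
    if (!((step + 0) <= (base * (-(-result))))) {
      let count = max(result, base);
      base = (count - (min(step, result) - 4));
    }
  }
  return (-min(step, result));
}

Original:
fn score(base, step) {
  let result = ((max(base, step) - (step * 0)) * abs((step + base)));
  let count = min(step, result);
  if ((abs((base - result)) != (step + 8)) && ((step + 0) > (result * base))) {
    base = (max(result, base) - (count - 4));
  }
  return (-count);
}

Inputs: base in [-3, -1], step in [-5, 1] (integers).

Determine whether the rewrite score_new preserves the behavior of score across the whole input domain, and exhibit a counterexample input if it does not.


Although branching structure differs, and statement counts differ, and min/max/abs usage differs, and boolean connective usage differs, and comparison usage differs, 21/21 inputs agree.
verdict: equivalent


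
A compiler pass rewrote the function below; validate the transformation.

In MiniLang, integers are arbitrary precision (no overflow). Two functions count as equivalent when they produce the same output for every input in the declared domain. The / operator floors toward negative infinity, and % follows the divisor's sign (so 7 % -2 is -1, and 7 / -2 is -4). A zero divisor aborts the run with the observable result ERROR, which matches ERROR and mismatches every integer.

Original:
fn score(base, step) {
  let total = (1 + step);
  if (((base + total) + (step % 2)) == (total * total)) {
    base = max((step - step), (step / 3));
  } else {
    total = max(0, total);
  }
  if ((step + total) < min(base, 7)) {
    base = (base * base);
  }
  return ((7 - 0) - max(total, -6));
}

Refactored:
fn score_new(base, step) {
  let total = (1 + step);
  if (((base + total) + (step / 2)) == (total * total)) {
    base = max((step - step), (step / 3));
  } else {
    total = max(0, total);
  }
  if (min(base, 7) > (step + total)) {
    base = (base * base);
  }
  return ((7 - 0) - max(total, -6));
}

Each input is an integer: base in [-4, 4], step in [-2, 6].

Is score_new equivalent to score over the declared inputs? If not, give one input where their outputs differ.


There is a counterexample at base=2, step=-2: 8 on one side, 7 on the other.
score: total = -1; (((base + total) + (step % 2)) == (total * total)) -> true; base = 0; ((step + total) < min(base, 7)) -> true; base = 0; return 8
score_new: total = -1; (((base + total) + (step / 2)) == (total * total)) -> false; total = 0; (min(base, 7) > (step + total)) -> true; base = 4; return 7
verdict: not equivalent; witness: base=2, step=-2


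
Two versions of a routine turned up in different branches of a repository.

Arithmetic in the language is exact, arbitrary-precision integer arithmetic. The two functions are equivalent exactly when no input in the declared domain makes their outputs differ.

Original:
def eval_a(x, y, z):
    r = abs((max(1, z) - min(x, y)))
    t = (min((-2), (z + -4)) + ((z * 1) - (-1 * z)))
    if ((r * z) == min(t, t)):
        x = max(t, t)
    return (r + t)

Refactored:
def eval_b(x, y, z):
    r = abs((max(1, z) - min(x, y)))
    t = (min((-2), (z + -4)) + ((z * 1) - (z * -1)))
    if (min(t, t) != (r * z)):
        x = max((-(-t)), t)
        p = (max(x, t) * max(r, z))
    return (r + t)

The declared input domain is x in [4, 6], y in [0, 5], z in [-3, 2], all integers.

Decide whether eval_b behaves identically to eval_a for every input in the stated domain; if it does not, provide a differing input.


The suspicious-looking change has no observable effect anywhere in the declared ranges.
Spot check at x=6, y=2, z=-3 — eval_a: r becomes 1; next t becomes -13; next ((r * z) == min(t, t)) evaluates to false; next final value -12. eval_b: r becomes 1; next t becomes -13; next (min(t, t) != (r * z)) evaluates to true; next x becomes -13; next p becomes -13; next final value -12. Both give -12.
Every one of the 108 inputs gives matching results.
verdict: equivalent


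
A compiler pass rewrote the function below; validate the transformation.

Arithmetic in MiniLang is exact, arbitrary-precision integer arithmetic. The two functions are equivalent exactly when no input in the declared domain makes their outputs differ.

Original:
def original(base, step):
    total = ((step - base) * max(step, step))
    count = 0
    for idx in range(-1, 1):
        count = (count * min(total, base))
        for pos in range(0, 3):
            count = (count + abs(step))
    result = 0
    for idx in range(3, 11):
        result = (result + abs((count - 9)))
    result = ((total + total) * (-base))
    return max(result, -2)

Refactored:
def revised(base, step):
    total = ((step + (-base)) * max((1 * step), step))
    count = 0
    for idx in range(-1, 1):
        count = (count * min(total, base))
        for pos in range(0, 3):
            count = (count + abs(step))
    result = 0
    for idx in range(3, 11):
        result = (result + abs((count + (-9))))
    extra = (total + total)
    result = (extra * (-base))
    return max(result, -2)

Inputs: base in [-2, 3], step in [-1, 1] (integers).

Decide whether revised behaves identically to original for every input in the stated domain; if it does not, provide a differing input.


Side by side, the visible changes include: statement counts differ, and constant usage differs, and arithmetic usage differs, and local variable names differ.
One worked example (base=2, step=0) — original: total = 0; count = 0; [idx=-1]; count = 0; [pos=0]; count = 0; [pos=1]; count = 0; [pos=2]; count = 0; [idx=0]; count = 0; [pos=0]; count = 0; [pos=1]; count = 0; [pos=2]; count = 0; result = 0; [idx=3]; result = 9; [idx=4]; result = 18; [idx=5]; result = 27; [idx=6]; result = 36; [idx=7]; result = 45; [idx=8]; result = 54; [idx=9]; result = 63; [idx=10]; result = 72; result = 0; return 0; revised: total = 0; count = 0; [idx=-1]; count = 0; [pos=0]; count = 0; [pos=1]; count = 0; [pos=2]; count = 0; [idx=0]; count = 0; [pos=0]; count = 0; [pos=1]; count = 0; [pos=2]; count = 0; result = 0; [idx=3]; result = 9; [idx=4]; result = 18; [idx=5]; result = 27; [idx=6]; result = 36; [idx=7]; result = 45; [idx=8]; result = 54; [idx=9]; result = 63; [idx=10]; result = 72; extra = 0; result = 0; return 0; agreement on 0.
Checked all 18 inputs in the declared domain: the outputs agree on every one.
verdict: equivalent


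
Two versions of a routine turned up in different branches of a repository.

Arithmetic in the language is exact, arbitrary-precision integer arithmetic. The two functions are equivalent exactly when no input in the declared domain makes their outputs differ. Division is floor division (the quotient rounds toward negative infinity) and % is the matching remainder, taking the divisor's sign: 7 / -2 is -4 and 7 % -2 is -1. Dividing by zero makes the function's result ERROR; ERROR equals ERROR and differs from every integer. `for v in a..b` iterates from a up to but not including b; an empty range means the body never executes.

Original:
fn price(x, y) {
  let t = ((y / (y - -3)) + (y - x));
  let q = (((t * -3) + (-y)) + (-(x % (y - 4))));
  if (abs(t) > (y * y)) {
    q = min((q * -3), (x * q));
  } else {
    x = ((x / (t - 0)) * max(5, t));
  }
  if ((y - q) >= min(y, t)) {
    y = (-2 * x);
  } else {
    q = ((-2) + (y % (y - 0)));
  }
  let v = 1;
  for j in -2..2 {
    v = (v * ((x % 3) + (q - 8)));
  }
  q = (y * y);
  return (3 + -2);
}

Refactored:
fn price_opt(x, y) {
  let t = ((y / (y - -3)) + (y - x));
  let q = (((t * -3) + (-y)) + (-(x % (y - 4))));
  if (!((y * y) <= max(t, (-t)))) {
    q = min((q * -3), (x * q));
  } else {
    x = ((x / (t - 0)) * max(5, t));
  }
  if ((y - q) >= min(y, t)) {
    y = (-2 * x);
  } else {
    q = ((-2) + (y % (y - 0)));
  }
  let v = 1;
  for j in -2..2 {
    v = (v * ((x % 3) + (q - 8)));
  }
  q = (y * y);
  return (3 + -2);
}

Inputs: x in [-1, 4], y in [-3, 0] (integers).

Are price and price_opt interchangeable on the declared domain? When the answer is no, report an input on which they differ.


There is a counterexample at x=-1, y=0: ERROR on one side, 1 on the other.
price: t becomes 1; next q becomes -2; next (abs(t) > (y * y)) evaluates to true; next q becomes 2; next ((y - q) >= min(y, t)) evaluates to false; next hits division by zero so the output is ERROR
price_opt: t becomes 1; next q becomes -2; next (!((y * y) <= max(t, (-t)))) evaluates to false; next x becomes -5; next ((y - q) >= min(y, t)) evaluates to true; next y becomes 10; next v becomes 1; next at j=-2:; next v becomes -9; next at j=-1:; next v becomes 81; next at j=0:; next v becomes -729; next at j=1:; next v becomes 6561; next q becomes 100; next final value 1
verdict: not equivalent; witness: x=-1, y=0


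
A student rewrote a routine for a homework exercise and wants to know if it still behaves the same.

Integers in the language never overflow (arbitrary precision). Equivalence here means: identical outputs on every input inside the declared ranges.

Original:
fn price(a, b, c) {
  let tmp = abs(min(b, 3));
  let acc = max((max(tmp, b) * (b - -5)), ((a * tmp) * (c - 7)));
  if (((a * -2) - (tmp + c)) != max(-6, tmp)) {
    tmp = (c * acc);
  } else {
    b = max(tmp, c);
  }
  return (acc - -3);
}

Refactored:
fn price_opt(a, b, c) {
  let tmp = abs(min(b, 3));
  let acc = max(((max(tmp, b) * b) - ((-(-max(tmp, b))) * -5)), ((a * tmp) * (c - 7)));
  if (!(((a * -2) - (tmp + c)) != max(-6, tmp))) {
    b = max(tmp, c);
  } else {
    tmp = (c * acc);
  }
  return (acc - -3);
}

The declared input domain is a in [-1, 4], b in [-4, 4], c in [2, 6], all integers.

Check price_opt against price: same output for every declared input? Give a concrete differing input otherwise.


This is a faithful refactor — min/max/abs usage differs; also arithmetic usage differs; also boolean connective usage differs, but the computed results match everywhere.
As a probe, take a=1, b=4, c=3: price runs tmp=3, then acc=36, then (((a * -2) - (tmp + c)) != max(-6, tmp)) is true, then tmp=108, then returns 39; price_opt runs tmp=3, then acc=36, then (!(((a * -2) - (tmp + c)) != max(-6, tmp))) is false, then tmp=108, then returns 39; both end at 39.
Checked all 270 inputs in the declared domain: the outputs agree on every one.
verdict: equivalent


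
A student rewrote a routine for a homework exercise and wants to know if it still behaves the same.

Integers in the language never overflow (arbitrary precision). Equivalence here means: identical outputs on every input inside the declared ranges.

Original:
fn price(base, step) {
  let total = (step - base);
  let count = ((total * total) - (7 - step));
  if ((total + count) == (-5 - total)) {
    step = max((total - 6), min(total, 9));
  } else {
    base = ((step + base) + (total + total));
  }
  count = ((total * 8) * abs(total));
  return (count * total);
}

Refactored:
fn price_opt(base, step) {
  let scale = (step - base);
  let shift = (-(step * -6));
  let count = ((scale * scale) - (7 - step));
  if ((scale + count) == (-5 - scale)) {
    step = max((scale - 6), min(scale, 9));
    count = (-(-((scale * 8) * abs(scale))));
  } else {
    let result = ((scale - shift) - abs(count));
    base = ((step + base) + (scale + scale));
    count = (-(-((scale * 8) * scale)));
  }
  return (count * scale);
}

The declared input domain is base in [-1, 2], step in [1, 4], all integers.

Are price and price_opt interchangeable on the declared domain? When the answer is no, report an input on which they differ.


Take base=2, step=1.
price: total := -1 | count := -5 | ((total + count) == (-5 - total)): false | base := 1 | count := -8 | result 8
price_opt: scale := -1 | shift := 6 | count := -5 | ((scale + count) == (-5 - scale)): false | result := -12 | base := 1 | count := 8 | result -8
8 against -8: the behavior changed.
verdict: not equivalent; witness: base=2, step=1


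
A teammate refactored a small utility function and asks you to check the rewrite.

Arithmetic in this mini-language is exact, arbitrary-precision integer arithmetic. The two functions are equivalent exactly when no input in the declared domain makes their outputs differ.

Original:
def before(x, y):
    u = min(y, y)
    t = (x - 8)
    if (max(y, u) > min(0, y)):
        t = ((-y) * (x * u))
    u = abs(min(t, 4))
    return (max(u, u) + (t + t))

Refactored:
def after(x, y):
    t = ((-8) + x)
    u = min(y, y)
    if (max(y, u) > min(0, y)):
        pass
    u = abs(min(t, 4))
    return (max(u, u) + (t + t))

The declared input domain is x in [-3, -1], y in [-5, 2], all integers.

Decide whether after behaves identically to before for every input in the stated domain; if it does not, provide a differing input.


Not equivalent: x=-3, y=1 separates them (9 vs -11).
before: u := 1 | t := -11 | (max(y, u) > min(0, y)): true | t := 3 | u := 3 | result 9
after: t := -11 | u := 1 | (max(y, u) > min(0, y)): true | u := 11 | result -11
verdict: not equivalent; witness: x=-3, y=1


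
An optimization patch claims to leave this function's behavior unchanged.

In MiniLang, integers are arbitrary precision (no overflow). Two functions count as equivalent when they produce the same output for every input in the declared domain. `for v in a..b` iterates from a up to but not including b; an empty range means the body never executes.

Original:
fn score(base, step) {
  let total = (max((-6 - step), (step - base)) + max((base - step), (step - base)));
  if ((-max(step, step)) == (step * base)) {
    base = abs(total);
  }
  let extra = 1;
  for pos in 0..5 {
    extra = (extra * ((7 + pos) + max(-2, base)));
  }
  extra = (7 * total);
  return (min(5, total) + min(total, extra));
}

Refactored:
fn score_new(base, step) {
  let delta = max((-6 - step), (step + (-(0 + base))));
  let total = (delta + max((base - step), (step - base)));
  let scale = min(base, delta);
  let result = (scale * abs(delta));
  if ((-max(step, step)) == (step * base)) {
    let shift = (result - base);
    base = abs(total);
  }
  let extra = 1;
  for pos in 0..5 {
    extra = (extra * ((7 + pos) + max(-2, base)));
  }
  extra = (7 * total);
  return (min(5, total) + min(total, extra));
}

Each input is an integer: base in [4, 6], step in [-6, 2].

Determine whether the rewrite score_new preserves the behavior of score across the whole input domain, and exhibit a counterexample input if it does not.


The two are interchangeable: min/max/abs usage differs, local variable names differ, statement counts differ, constant usage differs, arithmetic usage differs, and every declared input agrees.
Spot check at base=4, step=-3 — score: total = 4; ((-max(step, step)) == (step * base)) -> false; extra = 1; [pos=0]; extra = 11; [pos=1]; extra = 132; [pos=2]; extra = 1716; [pos=3]; extra = 24024; [pos=4]; extra = 360360; extra = 28; return 8. score_new: delta = -3; total = 4; scale = -3; result = -9; ((-max(step, step)) == (step * base)) -> false; extra = 1; [pos=0]; extra = 11; [pos=1]; extra = 132; [pos=2]; extra = 1716; [pos=3]; extra = 24024; [pos=4]; extra = 360360; extra = 28; return 8. Both give 8.
Sweeping the whole domain (27 inputs) finds no disagreement.
verdict: equivalent


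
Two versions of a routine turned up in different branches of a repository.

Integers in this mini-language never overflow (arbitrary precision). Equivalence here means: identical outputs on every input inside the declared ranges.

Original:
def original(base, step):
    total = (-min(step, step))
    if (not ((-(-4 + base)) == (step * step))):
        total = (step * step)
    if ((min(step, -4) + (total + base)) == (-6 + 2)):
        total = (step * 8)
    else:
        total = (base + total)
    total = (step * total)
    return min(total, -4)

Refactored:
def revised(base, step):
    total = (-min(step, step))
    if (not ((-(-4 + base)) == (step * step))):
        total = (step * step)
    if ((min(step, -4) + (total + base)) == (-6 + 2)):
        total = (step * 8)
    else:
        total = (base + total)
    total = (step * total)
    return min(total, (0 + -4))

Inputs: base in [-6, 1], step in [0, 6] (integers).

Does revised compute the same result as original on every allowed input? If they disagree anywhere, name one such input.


Reading the diff, among the changes: constant usage differs; arithmetic usage differs.
As a probe, take base=-4, step=2: original runs total=-2, then (not ((-(-4 + base)) == (step * step))) is true, then total=4, then ((min(step, -4) + (total + base)) == (-6 + 2)) is true, then total=16, then total=32, then returns -4; revised runs total=-2, then (not ((-(-4 + base)) == (step * step))) is true, then total=4, then ((min(step, -4) + (total + base)) == (-6 + 2)) is true, then total=16, then total=32, then returns -4; both end at -4.
An exhaustive pass over the 56 declared inputs shows identical outputs.
verdict: equivalent


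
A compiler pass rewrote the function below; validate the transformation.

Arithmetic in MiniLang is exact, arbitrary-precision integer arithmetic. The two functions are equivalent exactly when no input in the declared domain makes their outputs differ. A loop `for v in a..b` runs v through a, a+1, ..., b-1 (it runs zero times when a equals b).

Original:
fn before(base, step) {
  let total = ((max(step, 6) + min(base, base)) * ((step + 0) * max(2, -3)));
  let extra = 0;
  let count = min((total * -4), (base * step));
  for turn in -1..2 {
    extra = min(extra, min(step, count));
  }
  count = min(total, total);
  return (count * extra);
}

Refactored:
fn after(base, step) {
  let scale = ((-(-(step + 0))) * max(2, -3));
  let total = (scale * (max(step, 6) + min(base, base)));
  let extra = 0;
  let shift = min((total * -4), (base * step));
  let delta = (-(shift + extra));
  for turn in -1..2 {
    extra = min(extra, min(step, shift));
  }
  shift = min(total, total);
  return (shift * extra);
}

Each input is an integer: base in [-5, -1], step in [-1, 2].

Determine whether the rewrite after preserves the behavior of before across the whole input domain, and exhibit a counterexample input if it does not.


Although local variable names differ; and arithmetic usage differs; and statement counts differ, 20/20 inputs agree.
verdict: equivalent
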